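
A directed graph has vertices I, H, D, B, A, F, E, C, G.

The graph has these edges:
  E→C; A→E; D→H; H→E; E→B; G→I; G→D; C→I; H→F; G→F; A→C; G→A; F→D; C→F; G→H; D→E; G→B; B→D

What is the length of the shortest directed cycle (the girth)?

3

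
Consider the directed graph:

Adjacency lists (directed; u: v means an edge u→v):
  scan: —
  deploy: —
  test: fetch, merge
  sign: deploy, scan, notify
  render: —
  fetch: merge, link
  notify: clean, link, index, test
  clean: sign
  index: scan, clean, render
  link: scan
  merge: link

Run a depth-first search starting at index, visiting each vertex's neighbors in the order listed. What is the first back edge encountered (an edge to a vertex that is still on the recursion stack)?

notify->clean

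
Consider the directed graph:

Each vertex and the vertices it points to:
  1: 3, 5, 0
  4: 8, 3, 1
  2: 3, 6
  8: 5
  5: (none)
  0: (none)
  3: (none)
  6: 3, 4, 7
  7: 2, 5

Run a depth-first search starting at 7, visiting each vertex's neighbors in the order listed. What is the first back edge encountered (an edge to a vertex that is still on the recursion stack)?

DFS from 7 (visiting each vertex's neighbors in the order listed); mark gray on enter, black on exit:
7 gray
  2 gray
    3 gray
    3 black
    6 gray
      6→3: 3 black — skip
      4 gray
        8 gray
          5 gray
          5 black
        8 black
        4→3: 3 black — skip
        1 gray
          1→3: 3 black — skip
          1→5: 5 black — skip
          0 gray
          0 black
        1 black
      4 black
      6→7: 7 is gray → back edge
First back edge: 6 → 7.

6→7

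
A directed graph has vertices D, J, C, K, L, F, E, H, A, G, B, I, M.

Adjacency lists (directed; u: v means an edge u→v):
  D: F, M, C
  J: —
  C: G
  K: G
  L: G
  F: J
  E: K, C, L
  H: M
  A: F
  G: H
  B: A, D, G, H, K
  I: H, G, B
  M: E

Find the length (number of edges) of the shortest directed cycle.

5

For each vertex v, BFS finds the shortest path from v back to v.
The shortest such closed walk is H → M → E → K → G → H, length 5.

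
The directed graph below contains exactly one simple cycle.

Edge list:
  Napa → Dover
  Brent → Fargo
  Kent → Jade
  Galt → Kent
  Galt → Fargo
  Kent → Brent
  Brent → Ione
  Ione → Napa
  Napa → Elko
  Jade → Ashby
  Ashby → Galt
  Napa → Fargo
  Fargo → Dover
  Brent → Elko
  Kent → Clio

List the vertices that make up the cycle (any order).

Galt, Jade, Kent, Ashby

DFS with gray/black marking from Galt:
Galt gray
  Fargo gray
    Dover gray
    Dover black
  Fargo black
  Kent gray
    Clio gray
    Clio black
    Brent gray
      Elko gray
      Elko black
      Ione gray
        Napa gray
          Napa→Elko: Elko black — skip
          Napa→Fargo: Fargo black — skip
          Napa→Dover: Dover black — skip
        Napa black
      Ione black
      Brent→Fargo: Fargo black — skip
    Brent black
    Jade gray
      Ashby gray
        Ashby→Galt: Galt is gray → back edge
Back edge closes the cycle Galt → Kent → Jade → Ashby → Galt; its vertices are {Galt, Jade, Kent, Ashby}.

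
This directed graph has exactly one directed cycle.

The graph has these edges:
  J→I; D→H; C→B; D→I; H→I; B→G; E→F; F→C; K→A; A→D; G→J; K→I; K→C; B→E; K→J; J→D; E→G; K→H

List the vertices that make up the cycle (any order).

B, C, E, F

DFS with gray/black marking from C:
C gray
  B gray
    E gray
      F gray
        F→C: C is gray → back edge
Back edge closes the cycle C → B → E → F → C; its vertices are {B, C, E, F}.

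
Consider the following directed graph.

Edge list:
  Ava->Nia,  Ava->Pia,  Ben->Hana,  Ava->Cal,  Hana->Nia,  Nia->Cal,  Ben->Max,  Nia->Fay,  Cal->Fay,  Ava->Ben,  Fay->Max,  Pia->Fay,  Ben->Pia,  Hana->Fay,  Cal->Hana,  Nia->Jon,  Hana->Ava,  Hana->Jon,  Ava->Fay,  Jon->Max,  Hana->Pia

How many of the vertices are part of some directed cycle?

A vertex is on a directed cycle iff it belongs to a strongly connected component of size ≥ 2 (or has a self-loop).
The vertices on cycles are {Ava, Ben, Cal, Nia, Hana} — 5 in total.

5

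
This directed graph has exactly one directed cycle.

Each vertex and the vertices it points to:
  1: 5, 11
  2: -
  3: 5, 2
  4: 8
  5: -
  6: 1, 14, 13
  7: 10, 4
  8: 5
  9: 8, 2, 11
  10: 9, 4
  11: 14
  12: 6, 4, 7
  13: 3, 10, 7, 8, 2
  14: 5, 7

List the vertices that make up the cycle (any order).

7, 9, 10, 11, 14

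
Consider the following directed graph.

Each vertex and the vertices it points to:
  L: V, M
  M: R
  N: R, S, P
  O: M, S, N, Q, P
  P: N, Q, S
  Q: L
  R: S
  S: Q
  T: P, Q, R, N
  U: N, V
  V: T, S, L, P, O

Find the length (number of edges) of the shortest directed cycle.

2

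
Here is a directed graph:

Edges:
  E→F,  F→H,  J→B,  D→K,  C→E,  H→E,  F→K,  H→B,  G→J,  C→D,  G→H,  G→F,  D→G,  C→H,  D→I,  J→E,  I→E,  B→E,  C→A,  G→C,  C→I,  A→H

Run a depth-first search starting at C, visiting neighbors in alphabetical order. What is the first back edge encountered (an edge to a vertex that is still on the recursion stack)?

DFS from C (visiting neighbors in alphabetical order); mark gray on enter, black on exit:
C gray
  A gray
    H gray
      B gray
        E gray
          F gray
            F→H: H is gray → back edge
First back edge: F → H.

F->H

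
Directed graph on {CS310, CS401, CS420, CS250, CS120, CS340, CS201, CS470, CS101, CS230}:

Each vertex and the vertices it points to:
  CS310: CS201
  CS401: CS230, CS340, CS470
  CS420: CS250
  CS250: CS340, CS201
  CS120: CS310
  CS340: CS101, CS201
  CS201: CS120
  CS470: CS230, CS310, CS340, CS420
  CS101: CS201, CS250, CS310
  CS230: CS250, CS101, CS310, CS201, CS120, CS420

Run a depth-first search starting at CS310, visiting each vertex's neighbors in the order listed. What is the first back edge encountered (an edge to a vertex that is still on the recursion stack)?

CS120->CS310

DFS from CS310 (visiting each vertex's neighbors in the order listed); mark gray on enter, black on exit:
CS310 gray
  CS201 gray
    CS120 gray
      CS120→CS310: CS310 is gray → back edge
First back edge: CS120 → CS310.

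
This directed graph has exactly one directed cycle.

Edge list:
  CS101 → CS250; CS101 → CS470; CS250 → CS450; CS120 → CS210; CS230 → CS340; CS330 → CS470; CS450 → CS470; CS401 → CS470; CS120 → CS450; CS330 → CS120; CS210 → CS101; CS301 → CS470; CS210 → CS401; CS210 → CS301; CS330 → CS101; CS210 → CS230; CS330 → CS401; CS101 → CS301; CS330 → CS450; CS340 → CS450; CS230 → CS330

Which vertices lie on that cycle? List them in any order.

CS120, CS210, CS230, CS330

DFS with gray/black marking from CS210:
CS210 gray
  CS401 gray
    CS470 gray
    CS470 black
  CS401 black
  CS301 gray
    CS301→CS470: CS470 black — skip
  CS301 black
  CS101 gray
    CS101→CS301: CS301 black — skip
    CS250 gray
      CS450 gray
        CS450→CS470: CS470 black — skip
      CS450 black
    CS250 black
    CS101→CS470: CS470 black — skip
  CS101 black
  CS230 gray
    CS330 gray
      CS330→CS101: CS101 black — skip
      CS330→CS401: CS401 black — skip
      CS120 gray
        CS120→CS210: CS210 is gray → back edge
Back edge closes the cycle CS210 → CS230 → CS330 → CS120 → CS210; its vertices are {CS120, CS210, CS230, CS330}.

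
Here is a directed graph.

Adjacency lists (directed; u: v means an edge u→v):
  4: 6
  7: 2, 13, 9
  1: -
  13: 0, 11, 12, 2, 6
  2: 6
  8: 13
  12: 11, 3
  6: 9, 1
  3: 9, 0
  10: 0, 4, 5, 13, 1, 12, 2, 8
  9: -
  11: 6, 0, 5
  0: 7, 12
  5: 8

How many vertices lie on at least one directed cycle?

A vertex is on a directed cycle iff it belongs to a strongly connected component of size ≥ 2 (or has a self-loop).
The vertices on cycles are {0, 3, 5, 7, 8, 11, 12, 13} — 8 in total.

8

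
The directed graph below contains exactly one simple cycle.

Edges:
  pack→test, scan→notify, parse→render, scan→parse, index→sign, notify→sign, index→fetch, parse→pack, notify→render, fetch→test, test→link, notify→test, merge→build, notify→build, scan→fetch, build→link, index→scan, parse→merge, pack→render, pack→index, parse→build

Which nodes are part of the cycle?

DFS with gray/black marking from scan:
scan gray
  fetch gray
    test gray
      link gray
      link black
    test black
  fetch black
  notify gray
    notify→test: test black — skip
    render gray
    render black
    sign gray
    sign black
    build gray
      build→link: link black — skip
    build black
  notify black
  parse gray
    parse→build: build black — skip
    merge gray
      merge→build: build black — skip
    merge black
    parse→render: render black — skip
    pack gray
      pack→test: test black — skip
      index gray
        index→fetch: fetch black — skip
        index→sign: sign black — skip
        index→scan: scan is gray → back edge
Back edge closes the cycle scan → parse → pack → index → scan; its vertices are {pack, scan, index, parse}.

pack, scan, index, parse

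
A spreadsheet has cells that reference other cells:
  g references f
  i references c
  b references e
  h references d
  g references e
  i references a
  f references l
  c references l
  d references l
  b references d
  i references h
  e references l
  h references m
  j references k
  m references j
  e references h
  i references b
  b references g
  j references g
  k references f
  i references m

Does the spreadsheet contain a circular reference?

Yes

DFS with white/gray/black marking, starting from g:
g gray
  e gray
    h gray
      d gray
        l gray
        l black
      d black
      m gray
        j gray
          k gray
            f gray
              f→l: l black — skip
            f black
          k black
          j→g: g is gray → back edge
Back edge found, so a cycle exists: g → e → h → m → j → g.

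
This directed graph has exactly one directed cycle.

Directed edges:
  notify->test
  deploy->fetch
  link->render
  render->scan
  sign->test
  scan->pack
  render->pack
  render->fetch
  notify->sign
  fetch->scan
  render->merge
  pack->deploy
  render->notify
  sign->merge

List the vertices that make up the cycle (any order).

DFS with gray/black marking from fetch:
fetch gray
  scan gray
    pack gray
      deploy gray
        deploy→fetch: fetch is gray → back edge
Back edge closes the cycle fetch → scan → pack → deploy → fetch; its vertices are {pack, scan, fetch, deploy}.

pack, scan, fetch, deploy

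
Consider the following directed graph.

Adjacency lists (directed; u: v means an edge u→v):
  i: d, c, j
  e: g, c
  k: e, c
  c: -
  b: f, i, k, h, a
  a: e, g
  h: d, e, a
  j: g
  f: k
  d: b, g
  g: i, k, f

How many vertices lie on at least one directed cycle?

10

A vertex is on a directed cycle iff it belongs to a strongly connected component of size ≥ 2 (or has a self-loop).
The vertices on cycles are {a, b, d, e, f, g, h, i, j, k} — 10 in total.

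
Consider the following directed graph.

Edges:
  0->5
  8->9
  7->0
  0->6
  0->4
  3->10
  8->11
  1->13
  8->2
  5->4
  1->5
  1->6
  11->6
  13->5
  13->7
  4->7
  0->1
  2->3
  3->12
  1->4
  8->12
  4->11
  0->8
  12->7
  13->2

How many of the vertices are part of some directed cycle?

A vertex is on a directed cycle iff it belongs to a strongly connected component of size ≥ 2 (or has a self-loop).
The vertices on cycles are {0, 1, 2, 3, 4, 5, 7, 8, 12, 13} — 10 in total.

10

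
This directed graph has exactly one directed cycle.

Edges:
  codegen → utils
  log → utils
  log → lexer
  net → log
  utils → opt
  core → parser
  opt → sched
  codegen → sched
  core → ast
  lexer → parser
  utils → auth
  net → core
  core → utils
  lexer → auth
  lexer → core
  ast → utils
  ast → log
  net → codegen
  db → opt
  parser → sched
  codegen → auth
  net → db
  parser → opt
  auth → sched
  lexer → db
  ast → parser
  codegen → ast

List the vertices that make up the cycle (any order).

ast, log, core, lexer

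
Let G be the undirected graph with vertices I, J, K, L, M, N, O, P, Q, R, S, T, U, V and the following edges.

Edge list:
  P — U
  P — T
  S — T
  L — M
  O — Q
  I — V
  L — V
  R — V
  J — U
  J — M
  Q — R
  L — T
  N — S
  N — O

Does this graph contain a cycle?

Yes

DFS, tracking each vertex's parent; an edge to a visited non-parent vertex closes a cycle.
Start from P:
visit P (parent –)
  visit T (parent P)
    visit S (parent T)
      S–T: parent, skip
      visit N (parent S)
        visit O (parent N)
          visit Q (parent O)
            Q–O: parent, skip
            visit R (parent Q)
              R–Q: parent, skip
              visit V (parent R)
                V–R: parent, skip
                visit I (parent V)
                  I–V: parent, skip
                visit L (parent V)
                  visit M (parent L)
                    M–L: parent, skip
                    visit J (parent M)
                      visit U (parent J)
                        U–P: P visited and ≠ parent → cycle
Cycle: P – T – S – N – O – Q – R – V – L – M – J – U – P.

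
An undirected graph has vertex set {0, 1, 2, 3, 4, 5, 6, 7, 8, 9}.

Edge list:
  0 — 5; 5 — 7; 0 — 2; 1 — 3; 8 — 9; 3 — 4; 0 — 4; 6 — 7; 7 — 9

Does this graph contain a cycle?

No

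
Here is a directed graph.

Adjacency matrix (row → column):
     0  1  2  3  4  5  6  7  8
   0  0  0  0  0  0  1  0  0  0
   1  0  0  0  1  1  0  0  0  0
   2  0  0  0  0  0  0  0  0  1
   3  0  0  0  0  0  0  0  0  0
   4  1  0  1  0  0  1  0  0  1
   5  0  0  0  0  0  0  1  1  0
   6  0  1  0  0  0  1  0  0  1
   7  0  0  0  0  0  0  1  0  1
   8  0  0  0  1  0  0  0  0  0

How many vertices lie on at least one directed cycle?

6

A vertex is on a directed cycle iff it belongs to a strongly connected component of size ≥ 2 (or has a self-loop).
The vertices on cycles are {0, 1, 4, 5, 6, 7} — 6 in total.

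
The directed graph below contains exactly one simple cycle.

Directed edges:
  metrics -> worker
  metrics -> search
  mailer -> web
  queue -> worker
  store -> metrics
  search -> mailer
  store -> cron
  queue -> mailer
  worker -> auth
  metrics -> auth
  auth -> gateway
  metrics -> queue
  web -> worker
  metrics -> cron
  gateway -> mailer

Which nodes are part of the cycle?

web, auth, mailer, worker, gateway

DFS with gray/black marking from auth:
auth gray
  gateway gray
    mailer gray
      web gray
        worker gray
          worker→auth: auth is gray → back edge
Back edge closes the cycle auth → gateway → mailer → web → worker → auth; its vertices are {web, auth, mailer, worker, gateway}.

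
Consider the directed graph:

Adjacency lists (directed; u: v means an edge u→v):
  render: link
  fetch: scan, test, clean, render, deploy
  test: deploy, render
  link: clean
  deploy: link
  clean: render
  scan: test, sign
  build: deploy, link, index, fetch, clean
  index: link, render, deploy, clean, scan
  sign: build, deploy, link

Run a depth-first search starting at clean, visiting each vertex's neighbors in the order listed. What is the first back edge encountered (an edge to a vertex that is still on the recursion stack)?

link->clean

DFS from clean (visiting each vertex's neighbors in the order listed); mark gray on enter, black on exit:
clean gray
  render gray
    link gray
      link→clean: clean is gray → back edge
First back edge: link → clean.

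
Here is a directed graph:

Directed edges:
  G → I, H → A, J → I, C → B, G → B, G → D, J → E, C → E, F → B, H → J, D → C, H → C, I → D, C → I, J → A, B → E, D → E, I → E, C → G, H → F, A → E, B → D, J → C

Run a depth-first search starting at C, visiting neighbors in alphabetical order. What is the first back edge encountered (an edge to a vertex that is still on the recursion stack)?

DFS from C (visiting neighbors in alphabetical order); mark gray on enter, black on exit:
C gray
  B gray
    D gray
      D→C: C is gray → back edge
First back edge: D → C.

D->C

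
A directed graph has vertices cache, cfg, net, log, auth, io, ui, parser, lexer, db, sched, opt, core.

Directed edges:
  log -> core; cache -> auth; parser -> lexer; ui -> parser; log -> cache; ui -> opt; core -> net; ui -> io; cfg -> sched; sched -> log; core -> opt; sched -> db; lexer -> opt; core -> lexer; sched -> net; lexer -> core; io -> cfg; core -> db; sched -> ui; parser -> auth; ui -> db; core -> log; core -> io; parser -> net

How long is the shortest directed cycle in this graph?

For each vertex v, BFS finds the shortest path from v back to v.
The shortest such closed walk is log → core → log, length 2.

2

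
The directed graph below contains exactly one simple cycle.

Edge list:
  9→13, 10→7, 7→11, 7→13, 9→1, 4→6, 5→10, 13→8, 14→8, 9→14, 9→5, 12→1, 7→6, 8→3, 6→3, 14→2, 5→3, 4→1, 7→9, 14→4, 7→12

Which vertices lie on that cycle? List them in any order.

DFS with gray/black marking from 7:
7 gray
  13 gray
    8 gray
      3 gray
      3 black
    8 black
  13 black
  12 gray
    1 gray
    1 black
  12 black
  11 gray
  11 black
  9 gray
    14 gray
      14→8: 8 black — skip
      4 gray
        4→1: 1 black — skip
        6 gray
          6→3: 3 black — skip
        6 black
      4 black
      2 gray
      2 black
    14 black
    9→13: 13 black — skip
    9→1: 1 black — skip
    5 gray
      5→3: 3 black — skip
      10 gray
        10→7: 7 is gray → back edge
Back edge closes the cycle 7 → 9 → 5 → 10 → 7; its vertices are {5, 7, 9, 10}.

5, 7, 9, 10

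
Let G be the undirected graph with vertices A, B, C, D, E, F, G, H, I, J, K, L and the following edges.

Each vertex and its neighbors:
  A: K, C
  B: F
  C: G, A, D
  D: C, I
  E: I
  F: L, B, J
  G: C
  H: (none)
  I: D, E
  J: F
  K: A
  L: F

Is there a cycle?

DFS, tracking each vertex's parent; an edge to a visited non-parent vertex closes a cycle.
Start from I:
visit I (parent –)
  visit D (parent I)
    visit C (parent D)
      visit G (parent C)
        G–C: parent, skip
      visit A (parent C)
        visit K (parent A)
          K–A: parent, skip
        A–C: parent, skip
      C–D: parent, skip
    D–I: parent, skip
  visit E (parent I)
    E–I: parent, skip
visit B (parent –)
  visit F (parent B)
    visit L (parent F)
      L–F: parent, skip
    F–B: parent, skip
    visit J (parent F)
      J–F: parent, skip
visit H (parent –)
No non-parent visited neighbor found — the graph is a forest.

No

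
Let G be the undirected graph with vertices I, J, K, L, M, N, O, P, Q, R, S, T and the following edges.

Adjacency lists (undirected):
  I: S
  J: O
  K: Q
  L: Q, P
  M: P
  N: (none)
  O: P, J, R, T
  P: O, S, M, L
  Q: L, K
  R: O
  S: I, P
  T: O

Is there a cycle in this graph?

No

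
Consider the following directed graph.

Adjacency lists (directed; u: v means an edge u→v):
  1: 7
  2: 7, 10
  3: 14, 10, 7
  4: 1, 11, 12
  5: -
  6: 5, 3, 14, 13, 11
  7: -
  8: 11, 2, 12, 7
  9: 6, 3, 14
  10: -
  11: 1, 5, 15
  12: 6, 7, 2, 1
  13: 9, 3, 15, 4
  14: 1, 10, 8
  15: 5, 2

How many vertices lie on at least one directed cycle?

8

A vertex is on a directed cycle iff it belongs to a strongly connected component of size ≥ 2 (or has a self-loop).
The vertices on cycles are {3, 4, 6, 8, 9, 12, 13, 14} — 8 in total.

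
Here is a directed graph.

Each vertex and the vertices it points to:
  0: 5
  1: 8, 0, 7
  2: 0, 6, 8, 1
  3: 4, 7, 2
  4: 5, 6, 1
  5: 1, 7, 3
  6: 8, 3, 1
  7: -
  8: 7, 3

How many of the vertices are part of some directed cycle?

A vertex is on a directed cycle iff it belongs to a strongly connected component of size ≥ 2 (or has a self-loop).
The vertices on cycles are {0, 1, 2, 3, 4, 5, 6, 8} — 8 in total.

8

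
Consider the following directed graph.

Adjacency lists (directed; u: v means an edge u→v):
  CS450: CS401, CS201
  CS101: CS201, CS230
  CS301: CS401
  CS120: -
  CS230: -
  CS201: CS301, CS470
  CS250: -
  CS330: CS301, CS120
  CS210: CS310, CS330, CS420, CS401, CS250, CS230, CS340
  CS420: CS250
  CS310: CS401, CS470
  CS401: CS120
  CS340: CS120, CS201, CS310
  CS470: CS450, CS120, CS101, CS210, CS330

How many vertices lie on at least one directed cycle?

A vertex is on a directed cycle iff it belongs to a strongly connected component of size ≥ 2 (or has a self-loop).
The vertices on cycles are {CS101, CS201, CS210, CS310, CS340, CS450, CS470} — 7 in total.

7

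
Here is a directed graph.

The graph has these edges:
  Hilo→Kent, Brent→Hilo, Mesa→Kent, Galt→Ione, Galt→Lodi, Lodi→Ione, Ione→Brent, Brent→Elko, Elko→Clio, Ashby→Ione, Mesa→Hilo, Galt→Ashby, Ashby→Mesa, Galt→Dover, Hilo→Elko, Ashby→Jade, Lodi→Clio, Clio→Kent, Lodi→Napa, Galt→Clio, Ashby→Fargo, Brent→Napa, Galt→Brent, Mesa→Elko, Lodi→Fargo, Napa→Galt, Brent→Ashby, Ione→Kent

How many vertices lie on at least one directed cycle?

A vertex is on a directed cycle iff it belongs to a strongly connected component of size ≥ 2 (or has a self-loop).
The vertices on cycles are {Galt, Ione, Lodi, Napa, Ashby, Brent} — 6 in total.

6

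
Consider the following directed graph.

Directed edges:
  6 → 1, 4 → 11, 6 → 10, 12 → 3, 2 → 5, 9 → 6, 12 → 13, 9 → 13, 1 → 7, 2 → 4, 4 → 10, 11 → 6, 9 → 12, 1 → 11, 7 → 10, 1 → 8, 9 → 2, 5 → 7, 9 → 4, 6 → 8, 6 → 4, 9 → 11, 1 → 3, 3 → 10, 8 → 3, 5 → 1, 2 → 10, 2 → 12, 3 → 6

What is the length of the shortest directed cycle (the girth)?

For each vertex v, BFS finds the shortest path from v back to v.
The shortest such closed walk is 1 → 11 → 6 → 1, length 3.

3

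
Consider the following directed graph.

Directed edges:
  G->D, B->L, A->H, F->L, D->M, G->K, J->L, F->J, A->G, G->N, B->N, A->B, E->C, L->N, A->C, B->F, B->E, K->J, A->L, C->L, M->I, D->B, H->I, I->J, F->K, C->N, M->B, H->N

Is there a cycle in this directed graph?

DFS with white/gray/black marking, starting from I:
I gray
  J gray
    L gray
      N gray
      N black
    L black
  J black
I black
A gray
  C gray
    C→L: L black — skip
    C→N: N black — skip
  C black
  A→L: L black — skip
  G gray
    K gray
      K→J: J black — skip
    K black
    D gray
      M gray
        B gray
          B→N: N black — skip
          E gray
            E→C: C black — skip
          E black
          B→L: L black — skip
          F gray
            F→L: L black — skip
            F→K: K black — skip
            F→J: J black — skip
          F black
        B black
        M→I: I black — skip
      M black
      D→B: B black — skip
    D black
    G→N: N black — skip
  G black
  H gray
    H→N: N black — skip
    H→I: I black — skip
  H black
  A→B: B black — skip
A black
Every edge goes to a white or black vertex — no back edge, so the graph is acyclic.

No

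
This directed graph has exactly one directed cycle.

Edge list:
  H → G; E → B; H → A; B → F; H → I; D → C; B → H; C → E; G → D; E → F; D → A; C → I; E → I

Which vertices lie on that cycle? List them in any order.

B, C, D, E, G, H

DFS with gray/black marking from G:
G gray
  D gray
    A gray
    A black
    C gray
      E gray
        B gray
          H gray
            H→A: A black — skip
            I gray
            I black
            H→G: G is gray → back edge
Back edge closes the cycle G → D → C → E → B → H → G; its vertices are {B, C, D, E, G, H}.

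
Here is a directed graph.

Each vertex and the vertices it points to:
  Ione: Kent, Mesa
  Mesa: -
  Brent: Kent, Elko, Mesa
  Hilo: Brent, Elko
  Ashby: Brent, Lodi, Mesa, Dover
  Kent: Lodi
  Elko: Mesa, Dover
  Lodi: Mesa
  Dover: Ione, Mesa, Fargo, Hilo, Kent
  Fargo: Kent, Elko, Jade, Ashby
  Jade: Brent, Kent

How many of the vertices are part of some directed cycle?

A vertex is on a directed cycle iff it belongs to a strongly connected component of size ≥ 2 (or has a self-loop).
The vertices on cycles are {Elko, Hilo, Jade, Ashby, Brent, Dover, Fargo} — 7 in total.

7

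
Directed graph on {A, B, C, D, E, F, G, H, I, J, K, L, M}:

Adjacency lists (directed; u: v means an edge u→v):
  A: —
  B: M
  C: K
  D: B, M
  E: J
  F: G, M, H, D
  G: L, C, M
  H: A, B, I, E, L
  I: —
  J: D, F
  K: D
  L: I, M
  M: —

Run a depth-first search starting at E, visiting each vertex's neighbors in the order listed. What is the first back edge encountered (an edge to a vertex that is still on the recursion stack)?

H->E

DFS from E (visiting each vertex's neighbors in the order listed); mark gray on enter, black on exit:
E gray
  J gray
    D gray
      B gray
        M gray
        M black
      B black
      D→M: M black — skip
    D black
    F gray
      G gray
        L gray
          I gray
          I black
          L→M: M black — skip
        L black
        C gray
          K gray
            K→D: D black — skip
          K black
        C black
        G→M: M black — skip
      G black
      F→M: M black — skip
      H gray
        A gray
        A black
        H→B: B black — skip
        H→I: I black — skip
        H→E: E is gray → back edge
First back edge: H → E.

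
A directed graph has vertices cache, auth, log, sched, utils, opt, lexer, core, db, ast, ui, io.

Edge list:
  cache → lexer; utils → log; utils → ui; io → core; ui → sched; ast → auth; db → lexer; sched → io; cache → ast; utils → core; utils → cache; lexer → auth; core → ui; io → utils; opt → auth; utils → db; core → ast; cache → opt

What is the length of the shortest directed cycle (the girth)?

For each vertex v, BFS finds the shortest path from v back to v.
The shortest such closed walk is utils → ui → sched → io → utils, length 4.

4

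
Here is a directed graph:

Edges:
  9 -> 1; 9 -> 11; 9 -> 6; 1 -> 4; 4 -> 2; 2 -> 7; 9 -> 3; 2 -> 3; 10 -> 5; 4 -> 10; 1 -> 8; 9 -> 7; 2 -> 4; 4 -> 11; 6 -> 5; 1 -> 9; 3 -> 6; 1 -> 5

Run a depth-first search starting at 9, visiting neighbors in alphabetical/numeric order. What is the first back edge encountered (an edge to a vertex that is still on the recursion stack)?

2→4

DFS from 9 (visiting neighbors in alphabetical/numeric order); mark gray on enter, black on exit:
9 gray
  1 gray
    4 gray
      2 gray
        3 gray
          6 gray
            5 gray
            5 black
          6 black
        3 black
        2→4: 4 is gray → back edge
First back edge: 2 → 4.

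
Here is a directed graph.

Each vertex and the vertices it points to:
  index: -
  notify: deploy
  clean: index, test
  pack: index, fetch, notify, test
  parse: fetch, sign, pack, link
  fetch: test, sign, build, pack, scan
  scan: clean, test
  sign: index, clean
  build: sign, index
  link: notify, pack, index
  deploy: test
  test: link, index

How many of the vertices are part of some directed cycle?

A vertex is on a directed cycle iff it belongs to a strongly connected component of size ≥ 2 (or has a self-loop).
The vertices on cycles are {link, pack, scan, sign, test, build, clean, fetch, deploy, notify} — 10 in total.

10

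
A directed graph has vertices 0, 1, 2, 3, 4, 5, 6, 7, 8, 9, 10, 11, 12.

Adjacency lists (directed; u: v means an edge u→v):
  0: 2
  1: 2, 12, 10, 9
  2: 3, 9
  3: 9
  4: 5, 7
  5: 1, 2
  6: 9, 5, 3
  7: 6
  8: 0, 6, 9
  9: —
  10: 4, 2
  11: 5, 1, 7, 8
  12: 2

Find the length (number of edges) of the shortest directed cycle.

For each vertex v, BFS finds the shortest path from v back to v.
The shortest such closed walk is 1 → 10 → 4 → 5 → 1, length 4.

4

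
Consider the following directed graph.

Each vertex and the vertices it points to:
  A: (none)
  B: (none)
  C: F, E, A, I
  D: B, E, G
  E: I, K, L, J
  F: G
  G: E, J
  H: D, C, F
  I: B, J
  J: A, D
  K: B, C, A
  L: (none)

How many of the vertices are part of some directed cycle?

8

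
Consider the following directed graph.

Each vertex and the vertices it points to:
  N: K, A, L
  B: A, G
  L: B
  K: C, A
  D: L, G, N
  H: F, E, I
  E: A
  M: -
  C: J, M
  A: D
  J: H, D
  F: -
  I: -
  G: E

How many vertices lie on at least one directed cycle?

11

A vertex is on a directed cycle iff it belongs to a strongly connected component of size ≥ 2 (or has a self-loop).
The vertices on cycles are {A, B, C, D, E, G, H, J, K, L, N} — 11 in total.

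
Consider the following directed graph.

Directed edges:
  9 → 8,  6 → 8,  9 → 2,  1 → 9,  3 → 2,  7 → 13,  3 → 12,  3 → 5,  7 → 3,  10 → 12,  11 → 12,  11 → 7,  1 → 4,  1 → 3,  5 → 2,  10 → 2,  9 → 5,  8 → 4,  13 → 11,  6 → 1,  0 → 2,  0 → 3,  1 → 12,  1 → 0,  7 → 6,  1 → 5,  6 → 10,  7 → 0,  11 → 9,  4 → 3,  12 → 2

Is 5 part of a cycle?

5 lies on a cycle iff there is a path from 5 back to itself.
Exploring from 5, it never reaches itself; equivalently, its strongly connected component is a singleton.

No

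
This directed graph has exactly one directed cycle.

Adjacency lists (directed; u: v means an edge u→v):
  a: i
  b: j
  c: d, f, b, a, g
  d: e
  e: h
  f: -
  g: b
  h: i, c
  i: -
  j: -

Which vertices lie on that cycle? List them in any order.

c, d, e, h

DFS with gray/black marking from c:
c gray
  d gray
    e gray
      h gray
        i gray
        i black
        h→c: c is gray → back edge
Back edge closes the cycle c → d → e → h → c; its vertices are {c, d, e, h}.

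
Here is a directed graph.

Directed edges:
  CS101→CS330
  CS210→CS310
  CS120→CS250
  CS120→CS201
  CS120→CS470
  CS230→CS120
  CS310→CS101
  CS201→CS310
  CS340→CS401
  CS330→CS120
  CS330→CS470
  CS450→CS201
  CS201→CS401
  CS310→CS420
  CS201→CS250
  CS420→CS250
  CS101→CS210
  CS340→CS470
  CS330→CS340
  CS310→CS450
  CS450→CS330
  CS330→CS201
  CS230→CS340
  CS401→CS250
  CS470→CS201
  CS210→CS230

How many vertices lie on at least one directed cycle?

10

A vertex is on a directed cycle iff it belongs to a strongly connected component of size ≥ 2 (or has a self-loop).
The vertices on cycles are {CS101, CS120, CS201, CS210, CS230, CS310, CS330, CS340, CS450, CS470} — 10 in total.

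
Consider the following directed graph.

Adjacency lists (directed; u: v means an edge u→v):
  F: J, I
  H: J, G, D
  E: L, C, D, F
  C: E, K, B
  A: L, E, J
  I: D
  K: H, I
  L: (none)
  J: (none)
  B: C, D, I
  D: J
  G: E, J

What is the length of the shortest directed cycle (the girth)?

2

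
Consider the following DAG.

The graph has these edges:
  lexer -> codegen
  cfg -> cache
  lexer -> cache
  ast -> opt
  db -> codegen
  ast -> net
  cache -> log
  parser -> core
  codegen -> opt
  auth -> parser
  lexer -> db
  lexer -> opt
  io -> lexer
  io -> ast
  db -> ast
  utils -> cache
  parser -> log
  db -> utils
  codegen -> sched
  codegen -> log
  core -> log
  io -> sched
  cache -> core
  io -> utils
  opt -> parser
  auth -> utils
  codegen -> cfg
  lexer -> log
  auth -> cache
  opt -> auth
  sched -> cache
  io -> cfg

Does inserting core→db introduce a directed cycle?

Yes

Adding core→db creates a cycle iff db can already reach core.
Path from db: db → utils → cache → core.
So db → … → core → db is a cycle.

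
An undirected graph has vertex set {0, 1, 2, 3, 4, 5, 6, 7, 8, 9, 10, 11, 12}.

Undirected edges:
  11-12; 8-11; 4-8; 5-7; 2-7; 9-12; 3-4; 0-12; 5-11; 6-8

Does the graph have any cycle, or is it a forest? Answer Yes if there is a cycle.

No

DFS, tracking each vertex's parent; an edge to a visited non-parent vertex closes a cycle.
Start from 1:
visit 1 (parent –)
visit 0 (parent –)
  visit 12 (parent 0)
    visit 9 (parent 12)
      9–12: parent, skip
    visit 11 (parent 12)
      11–12: parent, skip
      visit 5 (parent 11)
        visit 7 (parent 5)
          visit 2 (parent 7)
            2–7: parent, skip
          7–5: parent, skip
        5–11: parent, skip
      visit 8 (parent 11)
        visit 6 (parent 8)
          6–8: parent, skip
        visit 4 (parent 8)
          visit 3 (parent 4)
            3–4: parent, skip
          4–8: parent, skip
        8–11: parent, skip
    12–0: parent, skip
visit 10 (parent –)
No non-parent visited neighbor found — the graph is a forest.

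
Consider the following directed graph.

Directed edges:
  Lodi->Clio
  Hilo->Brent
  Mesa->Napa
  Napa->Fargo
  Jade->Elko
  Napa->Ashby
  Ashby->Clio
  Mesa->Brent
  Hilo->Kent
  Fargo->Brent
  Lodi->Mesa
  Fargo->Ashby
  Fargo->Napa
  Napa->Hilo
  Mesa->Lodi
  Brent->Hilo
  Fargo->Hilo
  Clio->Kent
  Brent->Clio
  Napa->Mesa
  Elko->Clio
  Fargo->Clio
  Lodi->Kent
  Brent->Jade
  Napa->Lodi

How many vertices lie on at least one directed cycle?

6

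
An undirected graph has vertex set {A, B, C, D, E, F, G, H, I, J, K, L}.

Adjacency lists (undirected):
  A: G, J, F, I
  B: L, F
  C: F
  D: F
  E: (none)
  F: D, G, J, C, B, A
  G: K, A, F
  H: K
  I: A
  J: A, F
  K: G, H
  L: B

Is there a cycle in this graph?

DFS, tracking each vertex's parent; an edge to a visited non-parent vertex closes a cycle.
Start from A:
visit A (parent –)
  visit G (parent A)
    visit K (parent G)
      K–G: parent, skip
      visit H (parent K)
        H–K: parent, skip
    G–A: parent, skip
    visit F (parent G)
      visit D (parent F)
        D–F: parent, skip
      F–G: parent, skip
      visit J (parent F)
        J–A: A visited and ≠ parent → cycle
Cycle: A – G – F – J – A.

Yes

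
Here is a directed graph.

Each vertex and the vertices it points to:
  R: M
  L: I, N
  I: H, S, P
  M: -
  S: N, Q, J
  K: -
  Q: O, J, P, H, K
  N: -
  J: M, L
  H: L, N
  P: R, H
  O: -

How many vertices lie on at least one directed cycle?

A vertex is on a directed cycle iff it belongs to a strongly connected component of size ≥ 2 (or has a self-loop).
The vertices on cycles are {H, I, J, L, P, Q, S} — 7 in total.

7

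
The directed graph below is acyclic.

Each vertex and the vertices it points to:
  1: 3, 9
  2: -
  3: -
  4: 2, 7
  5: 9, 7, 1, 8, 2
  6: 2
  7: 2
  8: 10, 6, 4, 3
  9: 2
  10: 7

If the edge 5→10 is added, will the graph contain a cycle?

No

Adding 5→10 creates a cycle iff 10 can already reach 5.
Explore from 10: no path reaches 5. The graph stays acyclic.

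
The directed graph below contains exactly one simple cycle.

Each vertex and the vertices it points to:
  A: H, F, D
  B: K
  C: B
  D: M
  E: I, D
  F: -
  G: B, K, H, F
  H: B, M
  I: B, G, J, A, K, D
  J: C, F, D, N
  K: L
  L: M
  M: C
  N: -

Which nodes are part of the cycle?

B, C, K, L, M

DFS with gray/black marking from K:
K gray
  L gray
    M gray
      C gray
        B gray
          B→K: K is gray → back edge
Back edge closes the cycle K → L → M → C → B → K; its vertices are {B, C, K, L, M}.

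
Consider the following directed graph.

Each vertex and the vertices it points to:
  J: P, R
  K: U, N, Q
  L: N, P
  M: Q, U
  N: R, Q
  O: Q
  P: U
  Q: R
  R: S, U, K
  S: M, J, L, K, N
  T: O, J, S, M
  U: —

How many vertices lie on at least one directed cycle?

A vertex is on a directed cycle iff it belongs to a strongly connected component of size ≥ 2 (or has a self-loop).
The vertices on cycles are {J, K, L, M, N, Q, R, S} — 8 in total.

8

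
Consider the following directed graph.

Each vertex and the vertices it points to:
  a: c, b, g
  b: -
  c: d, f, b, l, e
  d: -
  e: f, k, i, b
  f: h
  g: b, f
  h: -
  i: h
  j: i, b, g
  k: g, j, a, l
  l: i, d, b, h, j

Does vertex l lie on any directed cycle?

No

l lies on a cycle iff there is a path from l back to itself.
Exploring from l, it never reaches itself; equivalently, its strongly connected component is a singleton.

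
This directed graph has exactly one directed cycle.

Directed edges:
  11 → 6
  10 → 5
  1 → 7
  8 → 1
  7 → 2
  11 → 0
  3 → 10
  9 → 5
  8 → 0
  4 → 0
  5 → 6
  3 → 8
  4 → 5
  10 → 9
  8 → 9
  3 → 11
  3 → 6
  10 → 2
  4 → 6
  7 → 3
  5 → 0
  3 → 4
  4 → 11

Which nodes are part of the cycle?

1, 3, 7, 8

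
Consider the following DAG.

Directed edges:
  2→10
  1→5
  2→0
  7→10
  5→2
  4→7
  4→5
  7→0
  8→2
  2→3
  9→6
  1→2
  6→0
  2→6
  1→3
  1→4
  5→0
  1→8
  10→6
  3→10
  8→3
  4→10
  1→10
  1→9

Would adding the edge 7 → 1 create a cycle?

Yes

Adding 7→1 creates a cycle iff 1 can already reach 7.
Path from 1: 1 → 4 → 7.
So 1 → … → 7 → 1 is a cycle.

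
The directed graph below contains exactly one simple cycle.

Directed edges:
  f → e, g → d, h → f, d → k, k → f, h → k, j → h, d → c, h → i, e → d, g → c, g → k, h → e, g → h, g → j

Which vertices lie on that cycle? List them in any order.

DFS with gray/black marking from d:
d gray
  c gray
  c black
  k gray
    f gray
      e gray
        e→d: d is gray → back edge
Back edge closes the cycle d → k → f → e → d; its vertices are {d, e, f, k}.

d, e, f, k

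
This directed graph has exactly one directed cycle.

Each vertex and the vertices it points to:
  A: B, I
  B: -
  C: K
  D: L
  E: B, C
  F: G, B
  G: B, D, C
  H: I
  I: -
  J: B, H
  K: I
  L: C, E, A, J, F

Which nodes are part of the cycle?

DFS with gray/black marking from L:
L gray
  C gray
    K gray
      I gray
      I black
    K black
  C black
  E gray
    B gray
    B black
    E→C: C black — skip
  E black
  A gray
    A→B: B black — skip
    A→I: I black — skip
  A black
  J gray
    J→B: B black — skip
    H gray
      H→I: I black — skip
    H black
  J black
  F gray
    G gray
      G→B: B black — skip
      D gray
        D→L: L is gray → back edge
Back edge closes the cycle L → F → G → D → L; its vertices are {D, F, G, L}.

D, F, G, L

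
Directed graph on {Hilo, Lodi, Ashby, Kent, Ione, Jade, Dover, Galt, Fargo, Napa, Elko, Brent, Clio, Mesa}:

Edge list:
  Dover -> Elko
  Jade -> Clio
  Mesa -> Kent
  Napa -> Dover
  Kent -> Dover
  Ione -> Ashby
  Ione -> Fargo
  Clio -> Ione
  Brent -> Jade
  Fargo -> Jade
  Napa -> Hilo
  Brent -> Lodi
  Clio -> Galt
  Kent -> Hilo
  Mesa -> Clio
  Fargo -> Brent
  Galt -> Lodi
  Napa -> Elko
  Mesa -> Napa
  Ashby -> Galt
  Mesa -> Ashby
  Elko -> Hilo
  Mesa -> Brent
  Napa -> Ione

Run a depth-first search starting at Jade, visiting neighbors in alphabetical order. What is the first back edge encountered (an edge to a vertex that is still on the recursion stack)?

Brent→Jade

DFS from Jade (visiting neighbors in alphabetical order); mark gray on enter, black on exit:
Jade gray
  Clio gray
    Galt gray
      Lodi gray
      Lodi black
    Galt black
    Ione gray
      Ashby gray
        Ashby→Galt: Galt black — skip
      Ashby black
      Fargo gray
        Brent gray
          Brent→Jade: Jade is gray → back edge
First back edge: Brent → Jade.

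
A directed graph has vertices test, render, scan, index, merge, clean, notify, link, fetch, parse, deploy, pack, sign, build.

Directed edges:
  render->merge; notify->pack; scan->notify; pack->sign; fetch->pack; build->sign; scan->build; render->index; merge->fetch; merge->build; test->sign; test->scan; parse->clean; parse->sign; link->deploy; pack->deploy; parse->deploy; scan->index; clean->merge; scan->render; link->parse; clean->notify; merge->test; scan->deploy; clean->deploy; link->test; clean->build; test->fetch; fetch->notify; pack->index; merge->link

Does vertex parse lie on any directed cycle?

Yes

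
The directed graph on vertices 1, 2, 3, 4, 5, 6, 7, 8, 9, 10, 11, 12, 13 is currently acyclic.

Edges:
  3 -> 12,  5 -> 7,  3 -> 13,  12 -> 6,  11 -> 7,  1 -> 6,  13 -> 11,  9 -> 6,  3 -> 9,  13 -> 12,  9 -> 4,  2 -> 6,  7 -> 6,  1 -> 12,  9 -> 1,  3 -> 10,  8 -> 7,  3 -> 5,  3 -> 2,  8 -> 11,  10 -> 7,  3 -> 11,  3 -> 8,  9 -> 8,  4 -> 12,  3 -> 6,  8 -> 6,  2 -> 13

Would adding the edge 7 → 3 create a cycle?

Adding 7→3 creates a cycle iff 3 can already reach 7.
Path from 3: 3 → 5 → 7.
So 3 → … → 7 → 3 is a cycle.

Yes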